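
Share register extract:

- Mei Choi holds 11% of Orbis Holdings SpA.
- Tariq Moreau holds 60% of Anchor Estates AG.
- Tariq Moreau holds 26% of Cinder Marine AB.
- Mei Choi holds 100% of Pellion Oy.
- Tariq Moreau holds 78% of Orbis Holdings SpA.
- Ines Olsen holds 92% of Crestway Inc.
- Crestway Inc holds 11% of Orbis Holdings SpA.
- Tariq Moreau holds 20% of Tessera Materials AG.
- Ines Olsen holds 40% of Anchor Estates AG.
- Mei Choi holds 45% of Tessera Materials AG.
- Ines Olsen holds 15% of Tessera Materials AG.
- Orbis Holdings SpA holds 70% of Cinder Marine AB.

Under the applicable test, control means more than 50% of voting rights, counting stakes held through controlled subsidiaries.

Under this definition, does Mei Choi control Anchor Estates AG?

No

Mei holds 100% of Pellion, so Mei controls Pellion.
Neither Mei nor any entity Mei controls holds any voting interest in Anchor.
So Mei does not control Anchor.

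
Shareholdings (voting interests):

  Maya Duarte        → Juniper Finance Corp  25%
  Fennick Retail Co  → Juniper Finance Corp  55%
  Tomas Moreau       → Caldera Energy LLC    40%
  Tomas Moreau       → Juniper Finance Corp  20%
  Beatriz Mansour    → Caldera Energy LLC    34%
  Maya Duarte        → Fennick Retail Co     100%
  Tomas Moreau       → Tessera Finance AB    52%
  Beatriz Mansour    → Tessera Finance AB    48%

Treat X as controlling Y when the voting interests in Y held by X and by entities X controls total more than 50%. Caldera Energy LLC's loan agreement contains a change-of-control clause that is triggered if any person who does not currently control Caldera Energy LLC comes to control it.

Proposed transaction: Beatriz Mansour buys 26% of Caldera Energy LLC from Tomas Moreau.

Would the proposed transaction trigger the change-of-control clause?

Yes

The purchase adds only to Beatriz's holdings (Tomas's stake shrinks), so Beatriz is the only person who could newly come to control Caldera.
Beatriz's largest direct stake is 48% in Tessera, which does not meet the threshold, so Beatriz controls no company.
In Caldera, Beatriz's side holds only 34%, not > 50%.
So before the transaction, Beatriz does not control Caldera.
After the purchase, Beatriz's direct stake in Caldera rises to 34% + 26% = 60%, and Tomas's stake falls to 14%.
Beatriz holds 60% of Caldera, so Beatriz controls Caldera.
Beatriz did not control Caldera before and does after, so the clause is triggered.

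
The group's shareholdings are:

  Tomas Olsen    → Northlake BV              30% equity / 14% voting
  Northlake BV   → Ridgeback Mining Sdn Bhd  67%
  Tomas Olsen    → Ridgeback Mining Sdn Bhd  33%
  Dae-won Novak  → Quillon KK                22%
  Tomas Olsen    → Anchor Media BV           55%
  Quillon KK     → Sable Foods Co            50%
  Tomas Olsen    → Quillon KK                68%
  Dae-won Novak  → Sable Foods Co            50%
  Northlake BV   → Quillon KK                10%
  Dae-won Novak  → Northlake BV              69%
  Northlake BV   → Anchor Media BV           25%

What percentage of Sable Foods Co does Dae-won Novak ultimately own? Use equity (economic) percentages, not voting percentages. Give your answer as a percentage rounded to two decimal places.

Dae-won reaches Sable along 3 paths.
Direct stake: 50% = 50%.
Via Quillon: 22% × 50% = 11%.
Via Northlake → Quillon: 69% × 10% × 50% = 3.45%.
Total: 50% + 11% + 3.45% = 64.45%.

64.45%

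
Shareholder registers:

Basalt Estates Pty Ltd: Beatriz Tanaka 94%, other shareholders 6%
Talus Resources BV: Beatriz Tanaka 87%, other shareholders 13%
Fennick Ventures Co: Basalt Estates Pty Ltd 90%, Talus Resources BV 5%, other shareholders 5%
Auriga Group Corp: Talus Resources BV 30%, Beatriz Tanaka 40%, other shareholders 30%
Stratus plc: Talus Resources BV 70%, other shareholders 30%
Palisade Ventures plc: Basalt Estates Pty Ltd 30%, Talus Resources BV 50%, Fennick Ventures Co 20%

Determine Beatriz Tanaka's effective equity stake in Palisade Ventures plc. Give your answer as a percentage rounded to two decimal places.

Beatriz reaches Palisade along 4 paths.
Via Basalt: 94% × 30% = 28.2%.
Via Talus: 87% × 50% = 43.5%.
Via Basalt → Fennick: 94% × 90% × 20% = 16.92%.
Via Talus → Fennick: 87% × 5% × 20% = 0.87%.
Total: 28.2% + 43.5% + 16.92% + 0.87% = 89.49%.

89.49%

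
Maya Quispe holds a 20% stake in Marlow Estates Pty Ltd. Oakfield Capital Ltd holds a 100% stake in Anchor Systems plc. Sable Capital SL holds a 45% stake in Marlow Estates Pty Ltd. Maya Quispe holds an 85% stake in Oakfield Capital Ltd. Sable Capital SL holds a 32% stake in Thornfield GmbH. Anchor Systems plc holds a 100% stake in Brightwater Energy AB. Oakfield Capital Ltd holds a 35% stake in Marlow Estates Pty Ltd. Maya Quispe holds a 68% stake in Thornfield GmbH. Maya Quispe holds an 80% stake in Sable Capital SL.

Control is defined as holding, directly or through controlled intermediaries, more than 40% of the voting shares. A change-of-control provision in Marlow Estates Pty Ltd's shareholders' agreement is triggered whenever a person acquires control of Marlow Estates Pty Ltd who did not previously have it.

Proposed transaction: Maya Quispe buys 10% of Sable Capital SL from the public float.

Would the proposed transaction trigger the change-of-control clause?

The purchase changes only Maya's holdings, so Maya is the only person who could newly come to control Marlow.
Maya holds 85% of Oakfield, so Maya controls Oakfield.
Maya holds 80% of Sable, so Maya controls Sable.
Sable and Maya and Oakfield together hold 45% + 20% + 35% = 100% of Marlow, so Maya controls Marlow.
So Maya already controls Marlow before the transaction.
After the purchase, Maya's direct stake in Sable rises to 80% + 10% = 90%.
Maya controlled Marlow already, so this is not a new person acquiring control; every other person's position is unchanged or reduced.
No new person acquires control, so the clause is not triggered.

No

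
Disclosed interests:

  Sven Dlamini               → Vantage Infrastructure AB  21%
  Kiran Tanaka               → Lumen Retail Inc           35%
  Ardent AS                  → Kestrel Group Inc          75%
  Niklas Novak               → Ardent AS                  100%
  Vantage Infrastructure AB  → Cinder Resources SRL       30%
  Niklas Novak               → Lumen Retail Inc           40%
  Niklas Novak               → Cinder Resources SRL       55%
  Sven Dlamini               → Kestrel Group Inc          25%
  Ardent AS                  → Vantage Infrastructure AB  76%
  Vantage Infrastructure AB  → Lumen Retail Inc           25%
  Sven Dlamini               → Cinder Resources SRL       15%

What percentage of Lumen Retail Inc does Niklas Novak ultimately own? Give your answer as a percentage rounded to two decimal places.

Niklas reaches Lumen along 2 paths.
Direct stake: 40% = 40%.
Via Ardent → Vantage: 100% × 76% × 25% = 19%.
Total: 40% + 19% = 59%.
Rounded: 59.00%.

59.00%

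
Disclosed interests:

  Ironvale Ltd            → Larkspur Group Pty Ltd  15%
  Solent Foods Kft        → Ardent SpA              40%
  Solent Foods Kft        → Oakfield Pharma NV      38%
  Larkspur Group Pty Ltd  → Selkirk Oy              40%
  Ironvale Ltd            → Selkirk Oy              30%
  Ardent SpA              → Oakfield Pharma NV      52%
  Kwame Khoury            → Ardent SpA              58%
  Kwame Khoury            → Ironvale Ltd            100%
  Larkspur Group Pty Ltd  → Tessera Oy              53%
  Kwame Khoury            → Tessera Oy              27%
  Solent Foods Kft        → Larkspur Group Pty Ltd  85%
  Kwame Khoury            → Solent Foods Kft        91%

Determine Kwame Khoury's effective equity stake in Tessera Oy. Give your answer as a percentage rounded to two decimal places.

Kwame reaches Tessera along 3 paths.
Direct stake: 27% = 27%.
Via Solent → Larkspur: 91% × 85% × 53% = 40.9955%.
Via Ironvale → Larkspur: 100% × 15% × 53% = 7.95%.
Total: 27% + 40.9955% + 7.95% = 75.9455%.
Rounded: 75.95%.

75.95%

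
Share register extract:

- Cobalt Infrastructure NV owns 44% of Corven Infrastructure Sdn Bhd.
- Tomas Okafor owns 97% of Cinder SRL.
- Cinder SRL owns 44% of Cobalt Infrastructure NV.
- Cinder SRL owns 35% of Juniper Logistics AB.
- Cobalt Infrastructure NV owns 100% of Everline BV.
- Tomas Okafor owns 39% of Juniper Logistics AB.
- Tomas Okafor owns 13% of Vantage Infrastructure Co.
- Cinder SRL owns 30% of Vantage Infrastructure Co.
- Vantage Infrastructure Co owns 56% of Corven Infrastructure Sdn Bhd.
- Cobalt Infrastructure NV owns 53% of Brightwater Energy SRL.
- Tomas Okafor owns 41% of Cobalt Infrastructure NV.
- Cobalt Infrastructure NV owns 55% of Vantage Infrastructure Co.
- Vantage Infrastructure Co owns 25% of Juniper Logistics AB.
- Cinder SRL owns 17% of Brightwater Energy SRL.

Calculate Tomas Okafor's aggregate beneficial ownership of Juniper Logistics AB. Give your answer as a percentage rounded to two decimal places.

Tomas reaches Juniper along 6 paths.
Via Cinder: 97% × 35% = 33.95%.
Direct stake: 39% = 39%.
Via Cinder → Vantage: 97% × 30% × 25% = 7.275%.
Via Cinder → Cobalt → Vantage: 97% × 44% × 55% × 25% = 5.8685%.
Via Cobalt → Vantage: 41% × 55% × 25% = 5.6375%.
Via Vantage: 13% × 25% = 3.25%.
Total: 33.95% + 39% + 7.275% + 5.8685% + 5.6375% + 3.25% = 94.981%.
Rounded: 94.98%.

94.98%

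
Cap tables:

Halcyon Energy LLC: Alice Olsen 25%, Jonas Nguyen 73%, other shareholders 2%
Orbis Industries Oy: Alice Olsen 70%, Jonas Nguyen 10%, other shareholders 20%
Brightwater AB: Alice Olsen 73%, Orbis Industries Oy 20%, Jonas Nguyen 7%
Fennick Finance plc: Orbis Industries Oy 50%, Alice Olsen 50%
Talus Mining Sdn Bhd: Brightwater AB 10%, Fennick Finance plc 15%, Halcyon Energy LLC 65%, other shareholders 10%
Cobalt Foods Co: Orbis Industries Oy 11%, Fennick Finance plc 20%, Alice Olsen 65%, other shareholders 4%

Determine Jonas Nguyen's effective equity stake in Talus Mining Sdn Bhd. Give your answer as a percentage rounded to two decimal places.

Jonas reaches Talus along 4 paths.
Via Orbis → Brightwater: 10% × 20% × 10% = 0.2%.
Via Brightwater: 7% × 10% = 0.7%.
Via Orbis → Fennick: 10% × 50% × 15% = 0.75%.
Via Halcyon: 73% × 65% = 47.45%.
Total: 0.2% + 0.7% + 0.75% + 47.45% = 49.1%.
Rounded: 49.10%.

49.10%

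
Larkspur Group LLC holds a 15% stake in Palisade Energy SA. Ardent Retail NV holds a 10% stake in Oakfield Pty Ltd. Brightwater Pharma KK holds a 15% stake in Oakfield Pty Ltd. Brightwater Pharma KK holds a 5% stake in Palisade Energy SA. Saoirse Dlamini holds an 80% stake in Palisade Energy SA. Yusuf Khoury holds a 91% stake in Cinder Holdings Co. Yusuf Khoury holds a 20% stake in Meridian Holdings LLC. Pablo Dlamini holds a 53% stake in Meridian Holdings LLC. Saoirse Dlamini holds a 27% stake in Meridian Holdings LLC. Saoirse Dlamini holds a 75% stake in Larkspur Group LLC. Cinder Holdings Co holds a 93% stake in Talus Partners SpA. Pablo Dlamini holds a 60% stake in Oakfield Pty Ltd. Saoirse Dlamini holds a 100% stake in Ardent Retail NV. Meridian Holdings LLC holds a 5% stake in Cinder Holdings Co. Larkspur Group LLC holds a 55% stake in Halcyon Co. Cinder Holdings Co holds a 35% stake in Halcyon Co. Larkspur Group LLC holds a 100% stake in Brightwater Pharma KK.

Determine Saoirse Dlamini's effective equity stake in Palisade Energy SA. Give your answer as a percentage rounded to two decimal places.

95.00%

Saoirse reaches Palisade along 3 paths.
Via Larkspur: 75% × 15% = 11.25%.
Direct stake: 80% = 80%.
Via Larkspur → Brightwater: 75% × 100% × 5% = 3.75%.
Total: 11.25% + 80% + 3.75% = 95%.
Rounded: 95.00%.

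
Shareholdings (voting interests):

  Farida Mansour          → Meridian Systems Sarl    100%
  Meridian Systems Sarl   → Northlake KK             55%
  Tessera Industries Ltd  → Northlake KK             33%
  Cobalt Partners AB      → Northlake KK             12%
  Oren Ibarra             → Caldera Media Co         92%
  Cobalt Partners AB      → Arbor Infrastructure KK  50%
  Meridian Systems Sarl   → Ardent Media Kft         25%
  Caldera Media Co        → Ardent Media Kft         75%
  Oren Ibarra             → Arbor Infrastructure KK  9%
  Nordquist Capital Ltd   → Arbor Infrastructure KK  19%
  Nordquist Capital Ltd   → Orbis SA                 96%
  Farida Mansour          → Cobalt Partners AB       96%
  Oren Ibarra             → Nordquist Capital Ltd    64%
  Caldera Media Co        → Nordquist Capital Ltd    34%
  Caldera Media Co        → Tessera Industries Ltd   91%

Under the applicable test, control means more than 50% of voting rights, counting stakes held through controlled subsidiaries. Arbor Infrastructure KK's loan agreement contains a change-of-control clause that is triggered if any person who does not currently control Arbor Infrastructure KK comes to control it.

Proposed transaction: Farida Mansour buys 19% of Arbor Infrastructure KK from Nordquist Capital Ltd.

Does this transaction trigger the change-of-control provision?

Yes

The purchase adds only to Farida's holdings (Nordquist's stake shrinks), so Farida is the only person who could newly come to control Arbor.
Farida holds 100% of Meridian, so Farida controls Meridian.
Farida holds 96% of Cobalt, so Farida controls Cobalt.
Meridian and Cobalt together hold 55% + 12% = 67% of Northlake, so Farida controls Northlake.
In Arbor, Farida's side holds only 50%, not > 50%.
So before the transaction, Farida does not control Arbor.
After the purchase, Farida holds 19% of Arbor directly, and Nordquist's stake falls to 0%.
Cobalt and Farida together hold 50% + 19% = 69% of Arbor, so Farida controls Arbor.
Farida did not control Arbor before and does after, so the clause is triggered.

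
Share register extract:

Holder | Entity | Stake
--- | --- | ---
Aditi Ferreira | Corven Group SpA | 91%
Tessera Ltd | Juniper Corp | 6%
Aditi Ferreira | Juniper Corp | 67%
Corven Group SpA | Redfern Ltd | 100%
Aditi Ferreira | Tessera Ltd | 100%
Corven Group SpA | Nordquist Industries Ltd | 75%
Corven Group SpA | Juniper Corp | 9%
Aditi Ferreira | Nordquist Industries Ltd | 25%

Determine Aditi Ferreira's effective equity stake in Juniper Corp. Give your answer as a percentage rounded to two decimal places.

Aditi reaches Juniper along 3 paths.
Via Corven: 91% × 9% = 8.19%.
Direct stake: 67% = 67%.
Via Tessera: 100% × 6% = 6%.
Total: 8.19% + 67% + 6% = 81.19%.

81.19%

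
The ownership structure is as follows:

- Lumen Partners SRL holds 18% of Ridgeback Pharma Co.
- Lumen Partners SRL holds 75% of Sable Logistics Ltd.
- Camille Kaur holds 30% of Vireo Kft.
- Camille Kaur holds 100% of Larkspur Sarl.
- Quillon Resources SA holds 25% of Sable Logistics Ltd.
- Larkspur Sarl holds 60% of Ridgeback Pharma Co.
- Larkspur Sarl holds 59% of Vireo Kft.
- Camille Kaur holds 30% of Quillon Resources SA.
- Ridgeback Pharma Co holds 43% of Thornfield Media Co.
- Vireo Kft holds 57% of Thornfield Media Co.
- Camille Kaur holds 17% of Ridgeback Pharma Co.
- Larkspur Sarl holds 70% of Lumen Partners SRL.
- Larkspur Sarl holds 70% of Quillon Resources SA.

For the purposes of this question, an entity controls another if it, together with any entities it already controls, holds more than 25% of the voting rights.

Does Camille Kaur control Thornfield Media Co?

Camille holds 100% of Larkspur, so Camille controls Larkspur.
Camille and Larkspur together hold 30% + 59% = 89% of Vireo, so Camille controls Vireo.
Larkspur holds 70% of Lumen, so Camille controls Lumen.
Camille and Larkspur and Lumen together hold 17% + 60% + 18% = 95% of Ridgeback, so Camille controls Ridgeback.
Vireo and Ridgeback together hold 57% + 43% = 100% of Thornfield, so Camille controls Thornfield.

Yes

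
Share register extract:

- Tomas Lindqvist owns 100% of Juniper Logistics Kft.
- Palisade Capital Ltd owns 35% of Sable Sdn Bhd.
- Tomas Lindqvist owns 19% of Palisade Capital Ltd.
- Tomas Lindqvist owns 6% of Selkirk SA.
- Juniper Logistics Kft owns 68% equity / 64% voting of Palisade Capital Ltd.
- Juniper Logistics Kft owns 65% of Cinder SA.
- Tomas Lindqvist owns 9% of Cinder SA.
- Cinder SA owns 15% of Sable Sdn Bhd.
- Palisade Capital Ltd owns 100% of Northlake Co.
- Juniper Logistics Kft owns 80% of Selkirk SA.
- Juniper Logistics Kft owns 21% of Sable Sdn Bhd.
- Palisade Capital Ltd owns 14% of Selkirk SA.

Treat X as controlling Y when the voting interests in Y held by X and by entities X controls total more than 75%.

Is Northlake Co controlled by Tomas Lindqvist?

Tomas holds 100% of Juniper, so Tomas controls Juniper.
Juniper and Tomas together hold 64% + 19% = 83% of Palisade, so Tomas controls Palisade.
Palisade holds 100% of Northlake, so Tomas controls Northlake.

Yes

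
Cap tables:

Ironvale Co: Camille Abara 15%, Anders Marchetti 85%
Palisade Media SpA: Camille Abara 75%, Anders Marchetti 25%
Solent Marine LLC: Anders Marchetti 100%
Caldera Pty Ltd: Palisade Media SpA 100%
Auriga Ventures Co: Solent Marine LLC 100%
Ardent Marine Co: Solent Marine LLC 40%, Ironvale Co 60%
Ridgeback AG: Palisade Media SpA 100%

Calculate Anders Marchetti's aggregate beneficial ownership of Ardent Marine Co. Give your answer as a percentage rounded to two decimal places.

Anders reaches Ardent along 2 paths.
Via Solent: 100% × 40% = 40%.
Via Ironvale: 85% × 60% = 51%.
Total: 40% + 51% = 91%.
Rounded: 91.00%.

91.00%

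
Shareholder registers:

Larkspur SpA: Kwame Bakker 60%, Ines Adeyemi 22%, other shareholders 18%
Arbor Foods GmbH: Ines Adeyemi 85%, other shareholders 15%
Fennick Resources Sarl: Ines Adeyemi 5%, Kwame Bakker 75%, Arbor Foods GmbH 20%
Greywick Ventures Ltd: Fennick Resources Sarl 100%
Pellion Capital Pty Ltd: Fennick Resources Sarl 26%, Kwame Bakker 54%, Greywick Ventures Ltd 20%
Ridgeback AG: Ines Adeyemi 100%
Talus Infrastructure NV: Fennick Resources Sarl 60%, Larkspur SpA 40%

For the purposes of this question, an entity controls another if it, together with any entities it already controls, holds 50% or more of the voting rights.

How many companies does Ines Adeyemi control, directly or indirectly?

2

Ines holds 85% of Arbor, so Ines controls Arbor.
Ines holds 100% of Ridgeback, so Ines controls Ridgeback.
No other company's threshold is met.
Ines controls 2 companies.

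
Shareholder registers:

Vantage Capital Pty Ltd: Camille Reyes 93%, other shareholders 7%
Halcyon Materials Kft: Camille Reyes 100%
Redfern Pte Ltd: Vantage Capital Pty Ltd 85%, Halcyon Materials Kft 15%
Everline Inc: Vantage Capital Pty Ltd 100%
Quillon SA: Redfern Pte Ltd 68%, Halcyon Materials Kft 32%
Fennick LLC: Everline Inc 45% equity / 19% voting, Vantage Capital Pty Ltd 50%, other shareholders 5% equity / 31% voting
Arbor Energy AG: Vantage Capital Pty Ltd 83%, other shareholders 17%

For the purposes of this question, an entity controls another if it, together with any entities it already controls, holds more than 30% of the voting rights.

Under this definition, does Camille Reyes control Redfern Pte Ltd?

Camille holds 100% of Halcyon, so Camille controls Halcyon.
Camille holds 93% of Vantage, so Camille controls Vantage.
Vantage and Halcyon together hold 85% + 15% = 100% of Redfern, so Camille controls Redfern.

Yes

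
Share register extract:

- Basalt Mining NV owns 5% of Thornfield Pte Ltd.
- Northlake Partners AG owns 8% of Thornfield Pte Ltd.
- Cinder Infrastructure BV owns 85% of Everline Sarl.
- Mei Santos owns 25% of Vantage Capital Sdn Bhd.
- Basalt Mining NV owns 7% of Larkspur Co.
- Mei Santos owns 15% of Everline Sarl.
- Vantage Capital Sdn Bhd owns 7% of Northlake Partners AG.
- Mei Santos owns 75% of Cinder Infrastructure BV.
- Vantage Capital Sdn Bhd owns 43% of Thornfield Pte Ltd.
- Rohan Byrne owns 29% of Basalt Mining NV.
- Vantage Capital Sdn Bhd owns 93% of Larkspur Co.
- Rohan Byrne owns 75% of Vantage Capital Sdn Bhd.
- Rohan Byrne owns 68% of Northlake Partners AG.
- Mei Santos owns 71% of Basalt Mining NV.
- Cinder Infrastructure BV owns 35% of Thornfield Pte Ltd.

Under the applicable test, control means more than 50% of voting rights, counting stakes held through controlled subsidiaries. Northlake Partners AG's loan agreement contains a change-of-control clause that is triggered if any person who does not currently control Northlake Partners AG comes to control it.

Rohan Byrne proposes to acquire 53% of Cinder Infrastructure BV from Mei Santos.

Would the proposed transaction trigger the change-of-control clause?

No

The purchase adds only to Rohan's holdings (Mei's stake shrinks), so Rohan is the only person who could newly come to control Northlake.
Rohan holds 75% of Vantage, so Rohan controls Vantage.
Rohan and Vantage together hold 68% + 7% = 75% of Northlake, so Rohan controls Northlake.
So Rohan already controls Northlake before the transaction.
After the purchase, Rohan holds 53% of Cinder directly, and Mei's stake falls to 22%.
Rohan controlled Northlake already, so this is not a new person acquiring control; every other person's position is unchanged or reduced.
No new person acquires control, so the clause is not triggered.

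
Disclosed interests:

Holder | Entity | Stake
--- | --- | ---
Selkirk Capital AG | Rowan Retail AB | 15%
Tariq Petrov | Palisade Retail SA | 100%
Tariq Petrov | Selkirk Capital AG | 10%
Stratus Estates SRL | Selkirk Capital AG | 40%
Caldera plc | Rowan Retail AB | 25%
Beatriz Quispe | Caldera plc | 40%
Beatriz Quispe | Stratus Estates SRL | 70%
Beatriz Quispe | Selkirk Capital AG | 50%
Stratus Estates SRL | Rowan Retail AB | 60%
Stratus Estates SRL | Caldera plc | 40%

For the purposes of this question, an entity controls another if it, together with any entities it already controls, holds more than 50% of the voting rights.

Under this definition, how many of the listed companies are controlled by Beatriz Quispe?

4

Beatriz holds 70% of Stratus, so Beatriz controls Stratus.
Stratus and Beatriz together hold 40% + 50% = 90% of Selkirk, so Beatriz controls Selkirk.
Beatriz and Stratus together hold 40% + 40% = 80% of Caldera, so Beatriz controls Caldera.
Selkirk and Stratus and Caldera together hold 15% + 60% + 25% = 100% of Rowan, so Beatriz controls Rowan.
No other company's threshold is met.
Beatriz controls 4 companies.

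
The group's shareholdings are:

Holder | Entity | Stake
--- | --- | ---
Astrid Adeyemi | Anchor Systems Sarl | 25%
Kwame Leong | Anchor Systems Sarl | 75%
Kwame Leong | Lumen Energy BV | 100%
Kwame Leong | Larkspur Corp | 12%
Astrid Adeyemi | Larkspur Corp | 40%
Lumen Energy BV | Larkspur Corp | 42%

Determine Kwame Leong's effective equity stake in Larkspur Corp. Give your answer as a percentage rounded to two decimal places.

54.00%

Kwame reaches Larkspur along 2 paths.
Via Lumen: 100% × 42% = 42%.
Direct stake: 12% = 12%.
Total: 42% + 12% = 54%.
Rounded: 54.00%.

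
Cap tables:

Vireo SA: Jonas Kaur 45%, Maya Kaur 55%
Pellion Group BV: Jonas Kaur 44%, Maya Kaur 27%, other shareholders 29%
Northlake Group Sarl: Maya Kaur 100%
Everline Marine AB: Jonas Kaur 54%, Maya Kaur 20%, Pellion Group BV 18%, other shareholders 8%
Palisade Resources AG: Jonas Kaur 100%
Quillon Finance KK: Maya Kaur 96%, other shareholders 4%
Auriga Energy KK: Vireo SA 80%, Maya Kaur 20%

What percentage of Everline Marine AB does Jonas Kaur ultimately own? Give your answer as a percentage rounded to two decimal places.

Jonas reaches Everline along 2 paths.
Direct stake: 54% = 54%.
Via Pellion: 44% × 18% = 7.92%.
Total: 54% + 7.92% = 61.92%.

61.92%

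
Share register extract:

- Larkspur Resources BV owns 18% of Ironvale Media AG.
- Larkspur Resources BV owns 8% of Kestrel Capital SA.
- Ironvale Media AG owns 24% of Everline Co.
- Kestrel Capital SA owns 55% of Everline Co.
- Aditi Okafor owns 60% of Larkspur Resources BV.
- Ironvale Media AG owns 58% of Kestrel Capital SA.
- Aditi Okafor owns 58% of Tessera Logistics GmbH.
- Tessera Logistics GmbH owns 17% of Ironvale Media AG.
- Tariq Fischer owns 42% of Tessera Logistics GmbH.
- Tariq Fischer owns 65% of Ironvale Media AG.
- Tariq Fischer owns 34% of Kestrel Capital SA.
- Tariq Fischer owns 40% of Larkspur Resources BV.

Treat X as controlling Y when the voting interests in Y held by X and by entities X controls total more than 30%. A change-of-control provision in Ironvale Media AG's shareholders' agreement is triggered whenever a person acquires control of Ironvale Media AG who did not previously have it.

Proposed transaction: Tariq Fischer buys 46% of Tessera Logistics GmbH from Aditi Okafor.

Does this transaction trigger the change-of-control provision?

No

The purchase adds only to Tariq's holdings (Aditi's stake shrinks), so Tariq is the only person who could newly come to control Ironvale.
Tariq holds 42% of Tessera, so Tariq controls Tessera.
Tariq holds 40% of Larkspur, so Tariq controls Larkspur.
Larkspur and Tariq and Tessera together hold 18% + 65% + 17% = 100% of Ironvale, so Tariq controls Ironvale.
So Tariq already controls Ironvale before the transaction.
After the purchase, Tariq's direct stake in Tessera rises to 42% + 46% = 88%, and Aditi's stake falls to 12%.
Tariq controlled Ironvale already, so this is not a new person acquiring control; every other person's position is unchanged or reduced.
No new person acquires control, so the clause is not triggered.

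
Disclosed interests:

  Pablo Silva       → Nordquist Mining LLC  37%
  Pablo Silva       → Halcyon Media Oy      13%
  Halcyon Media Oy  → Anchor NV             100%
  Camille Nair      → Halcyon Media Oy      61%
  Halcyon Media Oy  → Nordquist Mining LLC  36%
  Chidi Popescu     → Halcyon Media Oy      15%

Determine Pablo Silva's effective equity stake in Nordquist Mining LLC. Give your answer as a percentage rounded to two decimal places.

41.68%

Pablo reaches Nordquist along 2 paths.
Via Halcyon: 13% × 36% = 4.68%.
Direct stake: 37% = 37%.
Total: 4.68% + 37% = 41.68%.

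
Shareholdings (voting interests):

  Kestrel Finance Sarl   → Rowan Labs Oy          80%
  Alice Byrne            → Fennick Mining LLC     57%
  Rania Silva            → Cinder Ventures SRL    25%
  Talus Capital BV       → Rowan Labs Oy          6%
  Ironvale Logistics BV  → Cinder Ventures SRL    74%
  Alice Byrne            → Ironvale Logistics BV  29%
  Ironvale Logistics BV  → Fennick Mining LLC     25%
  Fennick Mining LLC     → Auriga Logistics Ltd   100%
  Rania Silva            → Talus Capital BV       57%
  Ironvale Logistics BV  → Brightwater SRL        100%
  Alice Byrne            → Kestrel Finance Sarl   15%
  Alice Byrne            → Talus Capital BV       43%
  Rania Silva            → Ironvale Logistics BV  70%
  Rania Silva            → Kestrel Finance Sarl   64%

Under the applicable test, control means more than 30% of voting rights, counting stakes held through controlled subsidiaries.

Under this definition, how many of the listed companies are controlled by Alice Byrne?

3

Alice holds 43% of Talus, so Alice controls Talus.
Alice holds 57% of Fennick, so Alice controls Fennick.
Fennick holds 100% of Auriga, so Alice controls Auriga.
No other company's threshold is met.
Alice controls 3 companies.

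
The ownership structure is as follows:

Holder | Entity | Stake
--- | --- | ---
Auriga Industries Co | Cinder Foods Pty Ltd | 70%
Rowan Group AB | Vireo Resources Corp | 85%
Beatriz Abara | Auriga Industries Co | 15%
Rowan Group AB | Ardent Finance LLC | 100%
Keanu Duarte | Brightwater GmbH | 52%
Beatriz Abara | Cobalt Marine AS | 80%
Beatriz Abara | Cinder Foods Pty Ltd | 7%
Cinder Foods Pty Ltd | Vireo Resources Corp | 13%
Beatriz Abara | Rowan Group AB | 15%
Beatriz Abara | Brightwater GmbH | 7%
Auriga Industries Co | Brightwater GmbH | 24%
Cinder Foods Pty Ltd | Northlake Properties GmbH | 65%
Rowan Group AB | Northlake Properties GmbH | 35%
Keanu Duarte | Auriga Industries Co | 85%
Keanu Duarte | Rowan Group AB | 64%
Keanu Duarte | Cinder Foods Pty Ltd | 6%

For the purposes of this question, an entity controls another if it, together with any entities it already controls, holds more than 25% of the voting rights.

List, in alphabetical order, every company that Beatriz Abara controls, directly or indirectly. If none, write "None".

Beatriz holds 80% of Cobalt, so Beatriz controls Cobalt.
No other company's threshold is met.

Cobalt Marine AS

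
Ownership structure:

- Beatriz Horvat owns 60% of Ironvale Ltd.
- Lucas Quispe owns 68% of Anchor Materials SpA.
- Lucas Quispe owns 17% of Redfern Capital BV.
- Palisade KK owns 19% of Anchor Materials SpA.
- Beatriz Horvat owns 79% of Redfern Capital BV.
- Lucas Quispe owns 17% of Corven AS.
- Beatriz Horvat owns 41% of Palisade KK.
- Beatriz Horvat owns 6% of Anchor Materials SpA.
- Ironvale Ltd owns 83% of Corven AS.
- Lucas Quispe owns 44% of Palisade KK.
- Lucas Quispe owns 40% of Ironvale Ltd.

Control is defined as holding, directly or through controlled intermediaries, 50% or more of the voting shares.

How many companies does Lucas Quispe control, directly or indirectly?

Lucas holds 68% of Anchor, so Lucas controls Anchor.
No other company's threshold is met.
Lucas controls 1 company.

1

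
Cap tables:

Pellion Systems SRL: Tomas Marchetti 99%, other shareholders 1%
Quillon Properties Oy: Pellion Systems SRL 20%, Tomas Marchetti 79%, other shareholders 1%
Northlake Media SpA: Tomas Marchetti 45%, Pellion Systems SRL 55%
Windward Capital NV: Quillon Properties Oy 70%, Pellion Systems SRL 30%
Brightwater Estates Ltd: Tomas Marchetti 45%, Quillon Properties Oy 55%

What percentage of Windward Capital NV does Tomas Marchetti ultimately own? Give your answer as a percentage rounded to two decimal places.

98.86%

Tomas reaches Windward along 3 paths.
Via Pellion → Quillon: 99% × 20% × 70% = 13.86%.
Via Quillon: 79% × 70% = 55.3%.
Via Pellion: 99% × 30% = 29.7%.
Total: 13.86% + 55.3% + 29.7% = 98.86%.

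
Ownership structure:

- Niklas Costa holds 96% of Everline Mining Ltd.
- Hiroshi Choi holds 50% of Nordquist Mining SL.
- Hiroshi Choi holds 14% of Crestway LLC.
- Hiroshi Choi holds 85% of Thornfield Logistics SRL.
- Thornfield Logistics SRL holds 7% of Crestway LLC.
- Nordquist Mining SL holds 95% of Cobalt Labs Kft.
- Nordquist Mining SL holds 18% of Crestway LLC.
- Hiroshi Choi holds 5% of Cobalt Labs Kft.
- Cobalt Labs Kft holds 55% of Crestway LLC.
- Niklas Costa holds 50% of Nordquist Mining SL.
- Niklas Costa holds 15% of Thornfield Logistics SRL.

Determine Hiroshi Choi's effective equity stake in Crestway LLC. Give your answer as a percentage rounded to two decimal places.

Hiroshi reaches Crestway along 5 paths.
Via Nordquist: 50% × 18% = 9%.
Via Nordquist → Cobalt: 50% × 95% × 55% = 26.125%.
Via Cobalt: 5% × 55% = 2.75%.
Via Thornfield: 85% × 7% = 5.95%.
Direct stake: 14% = 14%.
Total: 9% + 26.125% + 2.75% + 5.95% + 14% = 57.825%.
Rounded: 57.83%.

57.83%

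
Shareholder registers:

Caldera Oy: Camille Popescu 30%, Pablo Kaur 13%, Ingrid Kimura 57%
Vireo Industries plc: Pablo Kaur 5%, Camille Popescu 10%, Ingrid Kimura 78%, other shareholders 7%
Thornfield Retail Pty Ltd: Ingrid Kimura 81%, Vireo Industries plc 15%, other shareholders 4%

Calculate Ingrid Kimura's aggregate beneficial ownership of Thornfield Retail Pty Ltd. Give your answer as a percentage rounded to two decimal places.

92.70%

Ingrid reaches Thornfield along 2 paths.
Direct stake: 81% = 81%.
Via Vireo: 78% × 15% = 11.7%.
Total: 81% + 11.7% = 92.7%.
Rounded: 92.70%.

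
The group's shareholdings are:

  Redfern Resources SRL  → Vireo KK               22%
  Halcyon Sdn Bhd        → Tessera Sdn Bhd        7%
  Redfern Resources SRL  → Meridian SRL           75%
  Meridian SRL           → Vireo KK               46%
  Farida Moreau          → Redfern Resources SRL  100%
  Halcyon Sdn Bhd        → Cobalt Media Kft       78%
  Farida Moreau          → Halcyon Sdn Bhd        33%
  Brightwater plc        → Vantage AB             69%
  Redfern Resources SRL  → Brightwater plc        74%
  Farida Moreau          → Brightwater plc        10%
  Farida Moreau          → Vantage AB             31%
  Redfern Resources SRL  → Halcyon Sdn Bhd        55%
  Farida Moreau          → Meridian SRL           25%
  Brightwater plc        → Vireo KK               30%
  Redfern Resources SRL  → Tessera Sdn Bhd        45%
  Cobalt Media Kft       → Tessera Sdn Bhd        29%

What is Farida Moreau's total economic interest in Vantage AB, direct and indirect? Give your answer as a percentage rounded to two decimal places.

88.96%

Farida reaches Vantage along 3 paths.
Via Brightwater: 10% × 69% = 6.9%.
Via Redfern → Brightwater: 100% × 74% × 69% = 51.06%.
Direct stake: 31% = 31%.
Total: 6.9% + 51.06% + 31% = 88.96%.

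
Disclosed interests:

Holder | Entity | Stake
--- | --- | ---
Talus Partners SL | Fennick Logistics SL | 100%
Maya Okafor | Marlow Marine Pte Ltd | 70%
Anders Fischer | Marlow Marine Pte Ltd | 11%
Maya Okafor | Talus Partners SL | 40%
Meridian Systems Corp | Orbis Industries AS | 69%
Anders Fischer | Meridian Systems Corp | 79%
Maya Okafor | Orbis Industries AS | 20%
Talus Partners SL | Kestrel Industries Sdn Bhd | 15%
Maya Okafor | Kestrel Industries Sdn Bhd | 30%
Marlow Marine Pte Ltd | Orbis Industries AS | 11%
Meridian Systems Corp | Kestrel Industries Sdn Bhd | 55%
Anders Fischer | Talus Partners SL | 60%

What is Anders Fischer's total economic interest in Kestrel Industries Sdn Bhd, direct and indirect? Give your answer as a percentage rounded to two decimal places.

52.45%

Anders reaches Kestrel along 2 paths.
Via Talus: 60% × 15% = 9%.
Via Meridian: 79% × 55% = 43.45%.
Total: 9% + 43.45% = 52.45%.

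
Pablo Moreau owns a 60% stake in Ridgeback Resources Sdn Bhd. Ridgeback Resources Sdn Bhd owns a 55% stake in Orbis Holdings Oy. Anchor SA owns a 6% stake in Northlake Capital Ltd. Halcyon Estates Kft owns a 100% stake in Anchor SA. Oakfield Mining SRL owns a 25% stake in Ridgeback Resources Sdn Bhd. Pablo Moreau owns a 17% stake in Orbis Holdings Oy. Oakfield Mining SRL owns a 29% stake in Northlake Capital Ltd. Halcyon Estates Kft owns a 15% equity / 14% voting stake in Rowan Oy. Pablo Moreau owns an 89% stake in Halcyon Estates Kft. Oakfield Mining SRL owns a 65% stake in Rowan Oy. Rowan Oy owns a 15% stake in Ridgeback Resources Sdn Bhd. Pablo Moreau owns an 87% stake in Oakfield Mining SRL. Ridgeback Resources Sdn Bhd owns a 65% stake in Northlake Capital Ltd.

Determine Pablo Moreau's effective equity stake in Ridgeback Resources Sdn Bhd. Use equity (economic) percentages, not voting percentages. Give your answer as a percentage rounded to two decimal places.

Pablo reaches Ridgeback along 4 paths.
Via Halcyon → Rowan: 89% × 15% × 15% = 2.0025%.
Via Oakfield → Rowan: 87% × 65% × 15% = 8.4825%.
Direct stake: 60% = 60%.
Via Oakfield: 87% × 25% = 21.75%.
Total: 2.0025% + 8.4825% + 60% + 21.75% = 92.235%.
Rounded: 92.24%.

92.24%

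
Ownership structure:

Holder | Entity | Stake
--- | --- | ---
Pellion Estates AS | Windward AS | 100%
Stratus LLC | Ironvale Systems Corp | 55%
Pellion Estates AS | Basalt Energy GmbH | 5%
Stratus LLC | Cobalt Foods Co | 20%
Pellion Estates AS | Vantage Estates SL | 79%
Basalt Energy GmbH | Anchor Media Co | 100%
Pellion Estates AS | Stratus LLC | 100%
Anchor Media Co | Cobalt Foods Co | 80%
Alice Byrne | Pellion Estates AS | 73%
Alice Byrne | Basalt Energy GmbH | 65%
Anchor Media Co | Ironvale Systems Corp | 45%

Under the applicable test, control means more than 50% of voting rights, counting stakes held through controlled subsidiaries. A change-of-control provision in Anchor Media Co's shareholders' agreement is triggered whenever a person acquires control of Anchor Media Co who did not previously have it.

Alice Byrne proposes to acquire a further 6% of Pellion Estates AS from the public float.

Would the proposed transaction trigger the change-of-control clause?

No

The purchase changes only Alice's holdings, so Alice is the only person who could newly come to control Anchor.
Alice holds 73% of Pellion, so Alice controls Pellion.
Alice and Pellion together hold 65% + 5% = 70% of Basalt, so Alice controls Basalt.
Basalt holds 100% of Anchor, so Alice controls Anchor.
So Alice already controls Anchor before the transaction.
After the purchase, Alice's direct stake in Pellion rises to 73% + 6% = 79%.
Alice controlled Anchor already, so this is not a new person acquiring control; every other person's position is unchanged or reduced.
No new person acquires control, so the clause is not triggered.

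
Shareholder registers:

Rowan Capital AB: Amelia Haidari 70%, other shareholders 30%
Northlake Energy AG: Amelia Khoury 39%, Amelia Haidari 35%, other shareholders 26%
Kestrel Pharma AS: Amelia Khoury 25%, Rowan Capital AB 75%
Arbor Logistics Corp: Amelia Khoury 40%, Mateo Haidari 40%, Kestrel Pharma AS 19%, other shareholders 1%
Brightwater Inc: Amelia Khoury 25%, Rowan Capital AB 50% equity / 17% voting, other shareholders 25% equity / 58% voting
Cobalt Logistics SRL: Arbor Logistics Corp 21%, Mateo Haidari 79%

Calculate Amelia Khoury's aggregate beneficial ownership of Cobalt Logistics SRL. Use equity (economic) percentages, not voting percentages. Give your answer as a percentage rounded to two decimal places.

9.40%

Amelia Khoury reaches Cobalt along 2 paths.
Via Arbor: 40% × 21% = 8.4%.
Via Kestrel → Arbor: 25% × 19% × 21% = 0.9975%.
Total: 8.4% + 0.9975% = 9.3975%.
Rounded: 9.40%.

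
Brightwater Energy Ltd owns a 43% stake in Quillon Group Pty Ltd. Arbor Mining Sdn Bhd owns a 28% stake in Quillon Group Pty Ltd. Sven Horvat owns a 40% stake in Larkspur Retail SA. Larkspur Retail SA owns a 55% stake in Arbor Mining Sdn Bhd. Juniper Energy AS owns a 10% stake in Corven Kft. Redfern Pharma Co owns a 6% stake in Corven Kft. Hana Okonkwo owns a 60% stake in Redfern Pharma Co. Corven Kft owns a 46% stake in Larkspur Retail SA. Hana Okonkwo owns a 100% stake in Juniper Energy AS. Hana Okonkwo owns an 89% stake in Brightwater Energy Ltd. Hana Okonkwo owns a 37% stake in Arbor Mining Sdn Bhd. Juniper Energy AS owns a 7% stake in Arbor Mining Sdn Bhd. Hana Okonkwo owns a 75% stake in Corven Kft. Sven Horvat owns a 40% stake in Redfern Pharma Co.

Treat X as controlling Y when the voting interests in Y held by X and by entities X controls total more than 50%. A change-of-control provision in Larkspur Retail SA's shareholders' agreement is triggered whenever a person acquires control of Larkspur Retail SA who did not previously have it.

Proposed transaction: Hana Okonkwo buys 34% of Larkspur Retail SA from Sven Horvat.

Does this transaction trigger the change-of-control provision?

Yes

The purchase adds only to Hana's holdings (Sven's stake shrinks), so Hana is the only person who could newly come to control Larkspur.
Hana holds 100% of Juniper, so Hana controls Juniper.
Hana holds 60% of Redfern, so Hana controls Redfern.
Juniper and Hana and Redfern together hold 10% + 75% + 6% = 91% of Corven, so Hana controls Corven.
Hana holds 89% of Brightwater, so Hana controls Brightwater.
In Larkspur, Hana's side holds only 46%, not > 50%.
So before the transaction, Hana does not control Larkspur.
After the purchase, Hana holds 34% of Larkspur directly, and Sven's stake falls to 6%.
Corven and Hana together hold 46% + 34% = 80% of Larkspur, so Hana controls Larkspur.
Hana did not control Larkspur before and does after, so the clause is triggered.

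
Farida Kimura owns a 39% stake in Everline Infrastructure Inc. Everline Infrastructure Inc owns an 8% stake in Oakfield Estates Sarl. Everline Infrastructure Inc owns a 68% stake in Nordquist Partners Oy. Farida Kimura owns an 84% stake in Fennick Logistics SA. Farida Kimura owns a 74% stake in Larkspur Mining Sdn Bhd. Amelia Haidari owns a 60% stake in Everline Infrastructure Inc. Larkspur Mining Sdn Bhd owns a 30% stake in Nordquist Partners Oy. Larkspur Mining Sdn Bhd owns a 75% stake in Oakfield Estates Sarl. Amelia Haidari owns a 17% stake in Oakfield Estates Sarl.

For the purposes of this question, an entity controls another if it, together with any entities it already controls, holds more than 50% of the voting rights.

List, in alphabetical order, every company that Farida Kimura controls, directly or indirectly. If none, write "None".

Fennick Logistics SA, Larkspur Mining Sdn Bhd, Oakfield Estates Sarl

Farida holds 84% of Fennick, so Farida controls Fennick.
Farida holds 74% of Larkspur, so Farida controls Larkspur.
Larkspur holds 75% of Oakfield, so Farida controls Oakfield.
No other company's threshold is met.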